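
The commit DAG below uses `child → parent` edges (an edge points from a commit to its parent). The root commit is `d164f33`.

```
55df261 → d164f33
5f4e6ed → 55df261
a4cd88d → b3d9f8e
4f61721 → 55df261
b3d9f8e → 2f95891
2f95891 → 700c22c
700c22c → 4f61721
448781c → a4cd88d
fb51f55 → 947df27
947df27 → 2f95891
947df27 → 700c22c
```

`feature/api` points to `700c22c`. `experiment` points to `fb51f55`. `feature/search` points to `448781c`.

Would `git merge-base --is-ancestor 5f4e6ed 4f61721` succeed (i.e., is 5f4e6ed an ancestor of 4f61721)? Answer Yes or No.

No

Ancestors of 4f61721: {4f61721, 55df261, d164f33}.
5f4e6ed is not in that set, so it is not an ancestor of 4f61721.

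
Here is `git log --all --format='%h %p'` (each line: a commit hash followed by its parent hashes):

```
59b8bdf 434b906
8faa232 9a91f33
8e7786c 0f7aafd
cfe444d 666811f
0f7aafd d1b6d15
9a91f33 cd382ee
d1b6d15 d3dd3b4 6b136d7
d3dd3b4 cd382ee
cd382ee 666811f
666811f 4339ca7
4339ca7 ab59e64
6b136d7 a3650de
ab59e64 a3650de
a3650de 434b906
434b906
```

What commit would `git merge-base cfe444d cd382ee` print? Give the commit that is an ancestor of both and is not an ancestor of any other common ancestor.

Ancestors of cfe444d: {4339ca7, 434b906, 666811f, a3650de, ab59e64, cfe444d}.
Ancestors of cd382ee: {4339ca7, 434b906, 666811f, a3650de, ab59e64, cd382ee}.
Common ancestors: {4339ca7, 434b906, 666811f, a3650de, ab59e64}.
Among these, 666811f is not an ancestor of any other common ancestor — it is the merge base.

666811f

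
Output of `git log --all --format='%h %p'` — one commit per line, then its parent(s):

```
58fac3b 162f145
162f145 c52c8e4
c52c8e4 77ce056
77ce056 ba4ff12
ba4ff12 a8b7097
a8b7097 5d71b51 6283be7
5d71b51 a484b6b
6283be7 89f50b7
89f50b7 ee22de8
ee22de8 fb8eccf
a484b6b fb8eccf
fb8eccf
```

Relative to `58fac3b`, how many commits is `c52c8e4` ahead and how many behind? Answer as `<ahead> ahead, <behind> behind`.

0 ahead, 2 behind

Reachable from c52c8e4: {5d71b51, 6283be7, 77ce056, 89f50b7, a484b6b, a8b7097, ba4ff12, c52c8e4, ee22de8, fb8eccf}.
Reachable from 58fac3b: {162f145, 58fac3b, 5d71b51, 6283be7, 77ce056, 89f50b7, a484b6b, a8b7097, ba4ff12, c52c8e4, ee22de8, fb8eccf}.
Only in c52c8e4's history (ahead): {} — 0.
Only in 58fac3b's history (behind): {162f145, 58fac3b} — 2.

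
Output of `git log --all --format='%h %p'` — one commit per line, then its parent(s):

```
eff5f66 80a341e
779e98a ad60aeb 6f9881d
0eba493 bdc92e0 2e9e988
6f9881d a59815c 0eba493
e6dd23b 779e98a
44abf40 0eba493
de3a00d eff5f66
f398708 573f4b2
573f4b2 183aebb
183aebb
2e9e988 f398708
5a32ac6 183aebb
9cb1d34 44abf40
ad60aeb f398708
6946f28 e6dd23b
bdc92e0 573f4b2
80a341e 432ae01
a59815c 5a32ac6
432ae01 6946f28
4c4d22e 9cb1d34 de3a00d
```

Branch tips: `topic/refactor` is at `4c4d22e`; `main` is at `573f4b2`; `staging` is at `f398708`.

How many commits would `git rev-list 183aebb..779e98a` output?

Reachable from 779e98a: {0eba493, 183aebb, 2e9e988, 573f4b2, 5a32ac6, 6f9881d, 779e98a, a59815c, ad60aeb, bdc92e0, f398708}.
Reachable from 183aebb: {183aebb}.
In 779e98a's history but not 183aebb's: {0eba493, 2e9e988, 573f4b2, 5a32ac6, 6f9881d, 779e98a, a59815c, ad60aeb, bdc92e0, f398708} — 10 commits.

10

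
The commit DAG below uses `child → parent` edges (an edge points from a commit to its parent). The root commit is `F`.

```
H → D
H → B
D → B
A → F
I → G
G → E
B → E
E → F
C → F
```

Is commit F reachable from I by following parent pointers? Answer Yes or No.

Ancestors of I (commits reachable by following parents): {E, F, G, I}.
F is in that set, so it is an ancestor of I.

Yes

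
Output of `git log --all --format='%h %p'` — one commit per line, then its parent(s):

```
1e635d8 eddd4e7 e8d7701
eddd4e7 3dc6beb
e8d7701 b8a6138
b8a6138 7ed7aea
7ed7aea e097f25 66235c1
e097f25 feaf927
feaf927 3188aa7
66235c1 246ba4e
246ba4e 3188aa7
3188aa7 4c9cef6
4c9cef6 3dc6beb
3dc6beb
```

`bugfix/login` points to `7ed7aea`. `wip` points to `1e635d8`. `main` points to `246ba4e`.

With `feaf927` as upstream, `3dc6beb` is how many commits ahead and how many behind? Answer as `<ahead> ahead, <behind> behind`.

0 ahead, 3 behind

Reachable from 3dc6beb: {3dc6beb}.
Reachable from feaf927: {3188aa7, 3dc6beb, 4c9cef6, feaf927}.
Only in 3dc6beb's history (ahead): {} — 0.
Only in feaf927's history (behind): {3188aa7, 4c9cef6, feaf927} — 3.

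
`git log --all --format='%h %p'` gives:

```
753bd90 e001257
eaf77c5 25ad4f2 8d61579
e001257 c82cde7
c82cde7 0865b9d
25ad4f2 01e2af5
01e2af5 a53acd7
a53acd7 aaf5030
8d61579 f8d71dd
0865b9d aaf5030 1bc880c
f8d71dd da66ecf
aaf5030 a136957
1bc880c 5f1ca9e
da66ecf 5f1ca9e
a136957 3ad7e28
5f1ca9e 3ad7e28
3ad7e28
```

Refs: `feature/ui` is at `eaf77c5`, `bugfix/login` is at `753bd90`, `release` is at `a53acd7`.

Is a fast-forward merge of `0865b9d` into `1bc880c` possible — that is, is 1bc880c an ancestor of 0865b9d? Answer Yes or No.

A fast-forward from 1bc880c to 0865b9d is possible iff 1bc880c is an ancestor of 0865b9d.
Ancestors of 0865b9d: {0865b9d, 1bc880c, 3ad7e28, 5f1ca9e, a136957, aaf5030}.
1bc880c is among them, so fast-forward is possible.

Yes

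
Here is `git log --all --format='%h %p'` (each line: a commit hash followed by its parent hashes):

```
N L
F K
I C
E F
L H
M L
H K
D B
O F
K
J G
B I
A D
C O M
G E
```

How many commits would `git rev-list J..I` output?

6

Reachable from I: {C, F, H, I, K, L, M, O}.
Reachable from J: {E, F, G, J, K}.
In I's history but not J's: {C, H, I, L, M, O} — 6 commits.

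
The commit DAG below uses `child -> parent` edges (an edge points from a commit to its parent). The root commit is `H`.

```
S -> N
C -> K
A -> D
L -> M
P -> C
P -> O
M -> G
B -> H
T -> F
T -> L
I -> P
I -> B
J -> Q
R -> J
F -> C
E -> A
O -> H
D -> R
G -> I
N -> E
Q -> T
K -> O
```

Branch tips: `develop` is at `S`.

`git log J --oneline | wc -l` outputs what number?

14

Walking parent pointers from J: reachable set = {B, C, F, G, H, I, J, K, L, M, O, P, Q, T}.
That is 14 commits.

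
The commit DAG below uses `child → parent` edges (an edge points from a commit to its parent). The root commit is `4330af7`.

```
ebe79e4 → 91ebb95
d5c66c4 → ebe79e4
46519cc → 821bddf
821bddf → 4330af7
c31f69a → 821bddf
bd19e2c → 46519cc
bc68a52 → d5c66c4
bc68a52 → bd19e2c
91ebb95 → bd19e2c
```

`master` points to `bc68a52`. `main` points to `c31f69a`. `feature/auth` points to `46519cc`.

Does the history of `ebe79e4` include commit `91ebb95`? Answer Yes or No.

Ancestors of ebe79e4 (commits reachable by following parents): {4330af7, 46519cc, 821bddf, 91ebb95, bd19e2c, ebe79e4}.
91ebb95 is in that set, so it is an ancestor of ebe79e4.

Yes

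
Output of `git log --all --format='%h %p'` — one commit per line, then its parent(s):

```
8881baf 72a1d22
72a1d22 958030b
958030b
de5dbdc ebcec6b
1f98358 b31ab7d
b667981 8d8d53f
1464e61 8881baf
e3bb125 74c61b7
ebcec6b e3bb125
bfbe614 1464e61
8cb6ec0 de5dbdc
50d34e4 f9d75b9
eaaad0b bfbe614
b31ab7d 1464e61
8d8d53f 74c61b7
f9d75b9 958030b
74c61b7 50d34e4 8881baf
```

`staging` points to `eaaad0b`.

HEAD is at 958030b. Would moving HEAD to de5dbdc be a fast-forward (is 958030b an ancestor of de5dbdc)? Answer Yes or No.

Yes

A fast-forward from 958030b to de5dbdc is possible iff 958030b is an ancestor of de5dbdc.
Ancestors of de5dbdc: {50d34e4, 72a1d22, 74c61b7, 8881baf, 958030b, de5dbdc, e3bb125, ebcec6b, f9d75b9}.
958030b is among them, so fast-forward is possible.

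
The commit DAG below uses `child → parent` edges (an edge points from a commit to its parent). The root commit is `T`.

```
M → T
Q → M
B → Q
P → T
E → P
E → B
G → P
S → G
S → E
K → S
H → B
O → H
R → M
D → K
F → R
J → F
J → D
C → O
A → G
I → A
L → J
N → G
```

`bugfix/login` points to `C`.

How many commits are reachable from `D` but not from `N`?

Reachable from D: {B, D, E, G, K, M, P, Q, S, T}.
Reachable from N: {G, N, P, T}.
In D's history but not N's: {B, D, E, K, M, Q, S} — 7 commits.

7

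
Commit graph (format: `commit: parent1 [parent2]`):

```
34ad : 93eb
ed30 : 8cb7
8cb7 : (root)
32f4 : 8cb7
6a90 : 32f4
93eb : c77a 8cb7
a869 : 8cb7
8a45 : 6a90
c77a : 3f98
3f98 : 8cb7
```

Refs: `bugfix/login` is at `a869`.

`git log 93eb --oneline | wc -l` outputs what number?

Walking parent pointers from 93eb: reachable set = {3f98, 8cb7, 93eb, c77a}.
That is 4 commits.

4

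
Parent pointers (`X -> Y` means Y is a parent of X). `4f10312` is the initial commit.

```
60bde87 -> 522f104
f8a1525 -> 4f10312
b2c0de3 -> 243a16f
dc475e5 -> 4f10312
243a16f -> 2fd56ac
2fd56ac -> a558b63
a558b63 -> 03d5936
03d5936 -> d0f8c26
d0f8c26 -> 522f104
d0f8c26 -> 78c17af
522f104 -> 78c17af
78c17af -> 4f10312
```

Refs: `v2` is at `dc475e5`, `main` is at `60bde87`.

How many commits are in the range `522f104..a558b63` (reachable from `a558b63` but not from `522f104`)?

3

Reachable from a558b63: {03d5936, 4f10312, 522f104, 78c17af, a558b63, d0f8c26}.
Reachable from 522f104: {4f10312, 522f104, 78c17af}.
In a558b63's history but not 522f104's: {03d5936, a558b63, d0f8c26} — 3 commits.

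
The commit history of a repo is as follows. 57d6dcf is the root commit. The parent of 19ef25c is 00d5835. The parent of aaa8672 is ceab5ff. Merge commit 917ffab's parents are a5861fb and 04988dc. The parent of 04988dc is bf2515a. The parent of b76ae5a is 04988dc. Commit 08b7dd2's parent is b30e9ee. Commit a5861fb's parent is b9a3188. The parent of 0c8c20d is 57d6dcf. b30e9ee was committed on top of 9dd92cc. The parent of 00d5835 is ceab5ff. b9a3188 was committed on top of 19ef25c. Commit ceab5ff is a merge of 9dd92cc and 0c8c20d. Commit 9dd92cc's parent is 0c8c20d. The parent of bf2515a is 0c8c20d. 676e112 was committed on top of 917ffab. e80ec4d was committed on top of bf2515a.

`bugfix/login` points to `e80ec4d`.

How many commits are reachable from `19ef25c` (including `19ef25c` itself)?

6

Walking parent pointers from 19ef25c: reachable set = {00d5835, 0c8c20d, 19ef25c, 57d6dcf, 9dd92cc, ceab5ff}.
That is 6 commits.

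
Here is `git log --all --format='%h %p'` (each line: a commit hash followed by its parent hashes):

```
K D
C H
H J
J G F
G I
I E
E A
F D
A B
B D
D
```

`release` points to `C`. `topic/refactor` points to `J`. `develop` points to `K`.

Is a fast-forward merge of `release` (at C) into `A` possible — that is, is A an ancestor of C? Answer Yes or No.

Yes

A fast-forward from A to C is possible iff A is an ancestor of C.
Ancestors of C: {A, B, C, D, E, F, G, H, I, J}.
A is among them, so fast-forward is possible.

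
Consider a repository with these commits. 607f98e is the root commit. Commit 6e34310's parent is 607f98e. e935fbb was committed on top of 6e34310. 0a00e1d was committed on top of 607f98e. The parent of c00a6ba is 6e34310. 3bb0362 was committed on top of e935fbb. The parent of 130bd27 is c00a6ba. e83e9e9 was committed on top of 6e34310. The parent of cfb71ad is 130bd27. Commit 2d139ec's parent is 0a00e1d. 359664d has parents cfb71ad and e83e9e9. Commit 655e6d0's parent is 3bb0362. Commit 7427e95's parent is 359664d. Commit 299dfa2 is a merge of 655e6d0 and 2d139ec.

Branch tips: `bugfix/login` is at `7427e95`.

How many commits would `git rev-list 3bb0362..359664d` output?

5

Reachable from 359664d: {130bd27, 359664d, 607f98e, 6e34310, c00a6ba, cfb71ad, e83e9e9}.
Reachable from 3bb0362: {3bb0362, 607f98e, 6e34310, e935fbb}.
In 359664d's history but not 3bb0362's: {130bd27, 359664d, c00a6ba, cfb71ad, e83e9e9} — 5 commits.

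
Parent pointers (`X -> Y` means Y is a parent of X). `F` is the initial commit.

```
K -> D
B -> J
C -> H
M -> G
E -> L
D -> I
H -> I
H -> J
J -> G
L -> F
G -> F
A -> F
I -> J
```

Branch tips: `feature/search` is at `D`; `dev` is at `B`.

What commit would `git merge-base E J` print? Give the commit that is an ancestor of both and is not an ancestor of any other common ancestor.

Ancestors of E: {E, F, L}.
Ancestors of J: {F, G, J}.
Common ancestors: {F}.
The only common ancestor is F, so it is the merge base.

F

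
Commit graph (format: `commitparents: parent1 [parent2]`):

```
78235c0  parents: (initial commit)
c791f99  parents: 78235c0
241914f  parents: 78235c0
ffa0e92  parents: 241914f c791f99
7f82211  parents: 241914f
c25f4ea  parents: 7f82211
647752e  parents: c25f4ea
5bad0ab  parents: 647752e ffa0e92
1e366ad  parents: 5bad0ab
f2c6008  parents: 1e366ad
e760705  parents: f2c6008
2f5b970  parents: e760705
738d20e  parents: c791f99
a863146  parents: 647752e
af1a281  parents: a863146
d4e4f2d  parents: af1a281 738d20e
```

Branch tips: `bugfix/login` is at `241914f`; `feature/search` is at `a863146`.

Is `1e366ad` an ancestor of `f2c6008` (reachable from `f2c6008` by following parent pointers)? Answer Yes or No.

Yes

Ancestors of f2c6008 (commits reachable by following parents): {1e366ad, 241914f, 5bad0ab, 647752e, 78235c0, 7f82211, c25f4ea, c791f99, f2c6008, ffa0e92}.
1e366ad is in that set, so it is an ancestor of f2c6008.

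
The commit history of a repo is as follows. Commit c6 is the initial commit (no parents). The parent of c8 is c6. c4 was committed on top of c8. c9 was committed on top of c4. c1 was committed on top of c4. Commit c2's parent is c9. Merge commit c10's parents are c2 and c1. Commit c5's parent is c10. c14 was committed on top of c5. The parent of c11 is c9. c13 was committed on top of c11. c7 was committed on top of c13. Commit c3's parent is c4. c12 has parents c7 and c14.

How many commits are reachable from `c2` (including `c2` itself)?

Walking parent pointers from c2: reachable set = {c2, c4, c6, c8, c9}.
That is 5 commits.

5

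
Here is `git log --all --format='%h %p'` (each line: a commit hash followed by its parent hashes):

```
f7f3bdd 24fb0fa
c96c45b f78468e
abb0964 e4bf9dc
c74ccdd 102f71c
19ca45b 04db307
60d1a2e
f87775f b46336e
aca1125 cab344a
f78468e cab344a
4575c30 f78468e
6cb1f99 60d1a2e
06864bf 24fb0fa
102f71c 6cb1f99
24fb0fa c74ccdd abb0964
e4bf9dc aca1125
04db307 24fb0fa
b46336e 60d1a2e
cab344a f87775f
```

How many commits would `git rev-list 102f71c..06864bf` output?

Reachable from 06864bf: {06864bf, 102f71c, 24fb0fa, 60d1a2e, 6cb1f99, abb0964, aca1125, b46336e, c74ccdd, cab344a, e4bf9dc, f87775f}.
Reachable from 102f71c: {102f71c, 60d1a2e, 6cb1f99}.
In 06864bf's history but not 102f71c's: {06864bf, 24fb0fa, abb0964, aca1125, b46336e, c74ccdd, cab344a, e4bf9dc, f87775f} — 9 commits.

9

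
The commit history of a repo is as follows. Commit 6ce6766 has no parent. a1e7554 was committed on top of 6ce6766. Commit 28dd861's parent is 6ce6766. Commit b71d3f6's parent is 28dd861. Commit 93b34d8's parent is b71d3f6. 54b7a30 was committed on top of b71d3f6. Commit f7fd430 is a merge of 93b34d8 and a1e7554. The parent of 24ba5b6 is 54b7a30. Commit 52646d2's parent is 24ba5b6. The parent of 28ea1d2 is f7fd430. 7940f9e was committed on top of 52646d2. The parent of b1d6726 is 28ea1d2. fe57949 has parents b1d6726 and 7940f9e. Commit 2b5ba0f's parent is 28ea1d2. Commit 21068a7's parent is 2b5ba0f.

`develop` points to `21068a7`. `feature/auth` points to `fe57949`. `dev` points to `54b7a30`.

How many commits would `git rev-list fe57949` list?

13

Walking parent pointers from fe57949: reachable set = {24ba5b6, 28dd861, 28ea1d2, 52646d2, 54b7a30, 6ce6766, 7940f9e, 93b34d8, a1e7554, b1d6726, b71d3f6, f7fd430, fe57949}.
That is 13 commits.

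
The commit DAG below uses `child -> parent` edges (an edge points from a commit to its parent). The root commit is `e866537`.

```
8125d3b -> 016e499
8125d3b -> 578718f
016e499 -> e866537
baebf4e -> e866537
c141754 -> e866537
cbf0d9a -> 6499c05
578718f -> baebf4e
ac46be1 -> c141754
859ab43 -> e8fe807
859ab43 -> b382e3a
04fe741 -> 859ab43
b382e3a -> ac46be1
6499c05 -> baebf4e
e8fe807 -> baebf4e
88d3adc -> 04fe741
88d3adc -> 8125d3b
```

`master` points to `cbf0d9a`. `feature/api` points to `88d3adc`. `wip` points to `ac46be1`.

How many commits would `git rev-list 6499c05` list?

3

Walking parent pointers from 6499c05: reachable set = {6499c05, baebf4e, e866537}.
That is 3 commits.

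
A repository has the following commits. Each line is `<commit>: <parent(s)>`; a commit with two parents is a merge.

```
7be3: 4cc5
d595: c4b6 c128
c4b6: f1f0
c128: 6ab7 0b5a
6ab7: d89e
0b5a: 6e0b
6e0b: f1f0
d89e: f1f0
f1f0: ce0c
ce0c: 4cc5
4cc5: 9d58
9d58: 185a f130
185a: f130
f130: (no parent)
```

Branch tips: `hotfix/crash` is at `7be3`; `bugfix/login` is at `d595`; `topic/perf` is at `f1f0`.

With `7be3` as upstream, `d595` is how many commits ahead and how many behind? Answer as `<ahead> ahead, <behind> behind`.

9 ahead, 1 behind

Reachable from d595: {0b5a, 185a, 4cc5, 6ab7, 6e0b, 9d58, c128, c4b6, ce0c, d595, d89e, f130, f1f0}.
Reachable from 7be3: {185a, 4cc5, 7be3, 9d58, f130}.
Only in d595's history (ahead): {0b5a, 6ab7, 6e0b, c128, c4b6, ce0c, d595, d89e, f1f0} — 9.
Only in 7be3's history (behind): {7be3} — 1.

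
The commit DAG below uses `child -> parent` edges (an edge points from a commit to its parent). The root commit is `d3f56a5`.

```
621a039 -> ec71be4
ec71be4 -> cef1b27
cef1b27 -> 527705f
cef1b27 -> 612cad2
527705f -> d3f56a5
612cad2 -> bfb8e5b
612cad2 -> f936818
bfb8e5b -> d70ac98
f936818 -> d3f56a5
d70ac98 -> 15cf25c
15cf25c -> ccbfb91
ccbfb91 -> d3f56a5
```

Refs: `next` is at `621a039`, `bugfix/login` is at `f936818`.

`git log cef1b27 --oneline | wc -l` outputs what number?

9

Walking parent pointers from cef1b27: reachable set = {15cf25c, 527705f, 612cad2, bfb8e5b, ccbfb91, cef1b27, d3f56a5, d70ac98, f936818}.
That is 9 commits.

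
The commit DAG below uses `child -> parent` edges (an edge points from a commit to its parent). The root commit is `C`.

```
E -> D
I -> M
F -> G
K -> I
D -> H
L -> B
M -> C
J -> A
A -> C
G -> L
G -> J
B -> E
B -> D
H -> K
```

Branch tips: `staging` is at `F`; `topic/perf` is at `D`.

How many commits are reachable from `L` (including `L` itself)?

Walking parent pointers from L: reachable set = {B, C, D, E, H, I, K, L, M}.
That is 9 commits.

9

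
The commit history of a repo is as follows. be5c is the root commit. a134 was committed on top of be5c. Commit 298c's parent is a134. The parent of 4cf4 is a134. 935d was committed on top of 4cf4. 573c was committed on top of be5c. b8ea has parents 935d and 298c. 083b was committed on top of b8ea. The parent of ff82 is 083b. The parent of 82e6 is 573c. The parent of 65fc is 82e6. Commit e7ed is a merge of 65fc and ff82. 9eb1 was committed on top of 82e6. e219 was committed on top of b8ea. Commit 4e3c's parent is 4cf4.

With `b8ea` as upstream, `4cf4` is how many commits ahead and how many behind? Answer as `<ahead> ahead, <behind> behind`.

Reachable from 4cf4: {4cf4, a134, be5c}.
Reachable from b8ea: {298c, 4cf4, 935d, a134, b8ea, be5c}.
Only in 4cf4's history (ahead): {} — 0.
Only in b8ea's history (behind): {298c, 935d, b8ea} — 3.

0 ahead, 3 behind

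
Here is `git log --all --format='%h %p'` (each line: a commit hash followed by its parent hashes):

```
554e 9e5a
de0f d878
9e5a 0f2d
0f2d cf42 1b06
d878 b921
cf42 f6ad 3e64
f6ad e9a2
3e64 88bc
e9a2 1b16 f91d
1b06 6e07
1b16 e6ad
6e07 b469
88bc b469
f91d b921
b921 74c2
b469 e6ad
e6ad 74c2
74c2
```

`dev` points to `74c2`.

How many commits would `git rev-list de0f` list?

Walking parent pointers from de0f: reachable set = {74c2, b921, d878, de0f}.
That is 4 commits.

4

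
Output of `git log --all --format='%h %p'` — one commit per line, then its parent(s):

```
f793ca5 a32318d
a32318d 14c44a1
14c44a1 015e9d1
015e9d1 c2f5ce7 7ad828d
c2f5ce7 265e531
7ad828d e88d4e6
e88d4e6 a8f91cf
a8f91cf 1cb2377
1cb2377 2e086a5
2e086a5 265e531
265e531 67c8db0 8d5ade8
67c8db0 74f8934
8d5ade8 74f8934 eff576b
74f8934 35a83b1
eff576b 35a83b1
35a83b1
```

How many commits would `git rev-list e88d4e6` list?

Walking parent pointers from e88d4e6: reachable set = {1cb2377, 265e531, 2e086a5, 35a83b1, 67c8db0, 74f8934, 8d5ade8, a8f91cf, e88d4e6, eff576b}.
That is 10 commits.

10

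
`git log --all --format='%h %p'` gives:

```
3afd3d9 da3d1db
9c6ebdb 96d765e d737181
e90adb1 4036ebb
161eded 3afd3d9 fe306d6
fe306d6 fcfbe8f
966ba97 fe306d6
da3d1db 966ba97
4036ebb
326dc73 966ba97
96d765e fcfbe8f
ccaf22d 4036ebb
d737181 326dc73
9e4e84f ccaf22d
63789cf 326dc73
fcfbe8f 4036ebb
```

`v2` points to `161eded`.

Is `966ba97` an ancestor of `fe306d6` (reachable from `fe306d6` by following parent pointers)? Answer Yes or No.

Ancestors of fe306d6: {4036ebb, fcfbe8f, fe306d6}.
966ba97 is not in that set, so it is not an ancestor of fe306d6.

No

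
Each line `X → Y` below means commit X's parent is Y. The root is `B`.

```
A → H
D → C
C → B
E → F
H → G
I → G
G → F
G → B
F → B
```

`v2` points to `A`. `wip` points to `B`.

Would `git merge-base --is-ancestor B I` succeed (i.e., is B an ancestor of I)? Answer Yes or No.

Ancestors of I (commits reachable by following parents): {B, F, G, I}.
B is in that set, so it is an ancestor of I.

Yes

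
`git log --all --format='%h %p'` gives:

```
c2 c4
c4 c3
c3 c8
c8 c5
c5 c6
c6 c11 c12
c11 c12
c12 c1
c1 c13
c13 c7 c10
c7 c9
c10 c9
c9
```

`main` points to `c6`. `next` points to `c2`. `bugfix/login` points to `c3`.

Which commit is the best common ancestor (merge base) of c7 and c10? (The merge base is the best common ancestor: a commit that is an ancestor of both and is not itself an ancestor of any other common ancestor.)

Ancestors of c7: {c7, c9}.
Ancestors of c10: {c10, c9}.
Common ancestors: {c9}.
The only common ancestor is c9, so it is the merge base.

c9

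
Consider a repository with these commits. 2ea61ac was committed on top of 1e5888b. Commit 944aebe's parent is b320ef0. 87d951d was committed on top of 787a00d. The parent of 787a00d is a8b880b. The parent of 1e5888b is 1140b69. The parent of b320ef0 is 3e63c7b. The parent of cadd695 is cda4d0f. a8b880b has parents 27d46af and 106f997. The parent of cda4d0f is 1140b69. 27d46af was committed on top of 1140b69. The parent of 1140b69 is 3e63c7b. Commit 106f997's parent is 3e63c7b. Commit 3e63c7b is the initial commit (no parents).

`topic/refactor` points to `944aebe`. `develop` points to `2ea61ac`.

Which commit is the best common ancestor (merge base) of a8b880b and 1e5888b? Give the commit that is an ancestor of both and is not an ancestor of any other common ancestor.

Ancestors of a8b880b: {106f997, 1140b69, 27d46af, 3e63c7b, a8b880b}.
Ancestors of 1e5888b: {1140b69, 1e5888b, 3e63c7b}.
Common ancestors: {1140b69, 3e63c7b}.
Among these, 1140b69 is not an ancestor of any other common ancestor — it is the merge base.

1140b69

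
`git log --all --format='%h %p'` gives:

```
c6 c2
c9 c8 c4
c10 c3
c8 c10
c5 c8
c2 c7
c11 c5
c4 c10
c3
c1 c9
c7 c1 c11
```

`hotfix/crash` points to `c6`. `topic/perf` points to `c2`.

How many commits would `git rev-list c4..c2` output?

7

Reachable from c2: {c1, c10, c11, c2, c3, c4, c5, c7, c8, c9}.
Reachable from c4: {c10, c3, c4}.
In c2's history but not c4's: {c1, c11, c2, c5, c7, c8, c9} — 7 commits.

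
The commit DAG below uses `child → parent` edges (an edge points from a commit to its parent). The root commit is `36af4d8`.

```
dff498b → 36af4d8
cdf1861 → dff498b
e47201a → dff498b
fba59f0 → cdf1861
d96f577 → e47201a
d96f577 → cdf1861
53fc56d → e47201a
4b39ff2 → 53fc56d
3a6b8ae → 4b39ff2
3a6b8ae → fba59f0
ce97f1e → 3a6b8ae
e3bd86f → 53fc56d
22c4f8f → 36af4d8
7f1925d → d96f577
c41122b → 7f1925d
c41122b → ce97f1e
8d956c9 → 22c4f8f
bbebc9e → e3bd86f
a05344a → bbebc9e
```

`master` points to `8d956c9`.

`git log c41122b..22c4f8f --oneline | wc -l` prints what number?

Reachable from 22c4f8f: {22c4f8f, 36af4d8}.
Reachable from c41122b: {36af4d8, 3a6b8ae, 4b39ff2, 53fc56d, 7f1925d, c41122b, cdf1861, ce97f1e, d96f577, dff498b, e47201a, fba59f0}.
In 22c4f8f's history but not c41122b's: {22c4f8f} — 1 commit.

1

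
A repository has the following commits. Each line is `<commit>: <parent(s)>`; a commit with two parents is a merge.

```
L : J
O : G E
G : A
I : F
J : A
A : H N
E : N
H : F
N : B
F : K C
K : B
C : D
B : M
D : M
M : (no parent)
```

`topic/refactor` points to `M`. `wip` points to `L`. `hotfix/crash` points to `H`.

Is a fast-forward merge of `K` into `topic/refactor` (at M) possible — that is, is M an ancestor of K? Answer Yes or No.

Yes

A fast-forward from M to K is possible iff M is an ancestor of K.
Ancestors of K: {B, K, M}.
M is among them, so fast-forward is possible.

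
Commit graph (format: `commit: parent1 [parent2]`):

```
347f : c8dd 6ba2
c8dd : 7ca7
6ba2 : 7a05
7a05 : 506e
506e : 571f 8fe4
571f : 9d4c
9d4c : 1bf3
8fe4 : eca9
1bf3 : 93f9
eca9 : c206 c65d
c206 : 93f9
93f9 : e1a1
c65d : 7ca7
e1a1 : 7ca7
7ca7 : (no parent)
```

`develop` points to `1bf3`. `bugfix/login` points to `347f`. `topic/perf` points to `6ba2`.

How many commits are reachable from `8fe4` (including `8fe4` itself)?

7

Walking parent pointers from 8fe4: reachable set = {7ca7, 8fe4, 93f9, c206, c65d, e1a1, eca9}.
That is 7 commits.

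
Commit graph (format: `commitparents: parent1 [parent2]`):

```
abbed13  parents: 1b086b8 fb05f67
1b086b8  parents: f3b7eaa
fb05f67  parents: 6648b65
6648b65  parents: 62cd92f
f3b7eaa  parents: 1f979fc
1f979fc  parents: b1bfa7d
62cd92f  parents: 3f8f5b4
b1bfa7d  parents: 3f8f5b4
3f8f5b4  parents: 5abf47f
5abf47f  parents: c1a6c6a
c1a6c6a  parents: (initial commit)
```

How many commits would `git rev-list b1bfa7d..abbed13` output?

7

Reachable from abbed13: {1b086b8, 1f979fc, 3f8f5b4, 5abf47f, 62cd92f, 6648b65, abbed13, b1bfa7d, c1a6c6a, f3b7eaa, fb05f67}.
Reachable from b1bfa7d: {3f8f5b4, 5abf47f, b1bfa7d, c1a6c6a}.
In abbed13's history but not b1bfa7d's: {1b086b8, 1f979fc, 62cd92f, 6648b65, abbed13, f3b7eaa, fb05f67} — 7 commits.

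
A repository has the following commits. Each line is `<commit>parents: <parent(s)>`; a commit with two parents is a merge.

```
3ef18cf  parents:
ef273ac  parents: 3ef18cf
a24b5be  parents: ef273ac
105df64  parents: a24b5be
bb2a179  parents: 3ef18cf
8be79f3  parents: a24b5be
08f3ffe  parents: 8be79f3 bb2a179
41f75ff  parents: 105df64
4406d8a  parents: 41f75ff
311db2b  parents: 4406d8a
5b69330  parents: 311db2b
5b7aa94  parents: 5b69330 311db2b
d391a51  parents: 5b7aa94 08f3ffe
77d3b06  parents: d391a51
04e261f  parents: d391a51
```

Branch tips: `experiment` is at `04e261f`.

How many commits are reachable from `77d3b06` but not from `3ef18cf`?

13

Reachable from 77d3b06: {08f3ffe, 105df64, 311db2b, 3ef18cf, 41f75ff, 4406d8a, 5b69330, 5b7aa94, 77d3b06, 8be79f3, a24b5be, bb2a179, d391a51, ef273ac}.
Reachable from 3ef18cf: {3ef18cf}.
In 77d3b06's history but not 3ef18cf's: {08f3ffe, 105df64, 311db2b, 41f75ff, 4406d8a, 5b69330, 5b7aa94, 77d3b06, 8be79f3, a24b5be, bb2a179, d391a51, ef273ac} — 13 commits.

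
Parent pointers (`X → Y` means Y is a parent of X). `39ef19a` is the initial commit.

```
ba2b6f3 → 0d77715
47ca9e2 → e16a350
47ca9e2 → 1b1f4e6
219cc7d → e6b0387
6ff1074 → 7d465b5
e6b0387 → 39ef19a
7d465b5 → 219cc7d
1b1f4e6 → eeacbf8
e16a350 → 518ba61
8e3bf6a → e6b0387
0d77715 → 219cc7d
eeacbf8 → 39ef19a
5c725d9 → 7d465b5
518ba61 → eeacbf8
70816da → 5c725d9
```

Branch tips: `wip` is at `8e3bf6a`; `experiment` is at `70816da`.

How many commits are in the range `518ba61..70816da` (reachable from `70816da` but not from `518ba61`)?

Reachable from 70816da: {219cc7d, 39ef19a, 5c725d9, 70816da, 7d465b5, e6b0387}.
Reachable from 518ba61: {39ef19a, 518ba61, eeacbf8}.
In 70816da's history but not 518ba61's: {219cc7d, 5c725d9, 70816da, 7d465b5, e6b0387} — 5 commits.

5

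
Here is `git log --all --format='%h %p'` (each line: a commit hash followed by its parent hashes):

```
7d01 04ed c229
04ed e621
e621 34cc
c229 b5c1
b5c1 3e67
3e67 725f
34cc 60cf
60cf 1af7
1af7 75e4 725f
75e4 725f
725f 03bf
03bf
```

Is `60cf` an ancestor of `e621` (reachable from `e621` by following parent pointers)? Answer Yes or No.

Yes

Ancestors of e621 (commits reachable by following parents): {03bf, 1af7, 34cc, 60cf, 725f, 75e4, e621}.
60cf is in that set, so it is an ancestor of e621.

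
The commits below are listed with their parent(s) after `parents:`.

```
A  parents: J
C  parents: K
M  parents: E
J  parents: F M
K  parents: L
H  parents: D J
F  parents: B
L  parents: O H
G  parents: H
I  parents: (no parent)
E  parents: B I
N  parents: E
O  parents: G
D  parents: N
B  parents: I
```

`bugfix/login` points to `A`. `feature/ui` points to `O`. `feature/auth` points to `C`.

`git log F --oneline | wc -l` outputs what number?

3

Walking parent pointers from F: reachable set = {B, F, I}.
That is 3 commits.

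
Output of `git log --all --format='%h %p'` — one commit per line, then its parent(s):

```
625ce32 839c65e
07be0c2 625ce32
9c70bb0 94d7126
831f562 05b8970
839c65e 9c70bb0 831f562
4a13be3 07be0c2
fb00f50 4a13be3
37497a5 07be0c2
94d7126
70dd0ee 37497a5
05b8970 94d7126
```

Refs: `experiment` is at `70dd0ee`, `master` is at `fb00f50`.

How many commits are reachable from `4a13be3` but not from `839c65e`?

Reachable from 4a13be3: {05b8970, 07be0c2, 4a13be3, 625ce32, 831f562, 839c65e, 94d7126, 9c70bb0}.
Reachable from 839c65e: {05b8970, 831f562, 839c65e, 94d7126, 9c70bb0}.
In 4a13be3's history but not 839c65e's: {07be0c2, 4a13be3, 625ce32} — 3 commits.

3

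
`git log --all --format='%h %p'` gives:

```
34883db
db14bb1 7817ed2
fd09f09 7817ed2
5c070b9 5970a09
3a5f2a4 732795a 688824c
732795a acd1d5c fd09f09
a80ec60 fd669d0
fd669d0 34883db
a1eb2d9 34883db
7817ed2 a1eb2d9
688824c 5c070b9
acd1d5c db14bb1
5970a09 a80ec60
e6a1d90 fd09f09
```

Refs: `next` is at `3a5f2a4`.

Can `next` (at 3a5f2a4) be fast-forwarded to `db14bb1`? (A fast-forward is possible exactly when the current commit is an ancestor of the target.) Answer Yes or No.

A fast-forward from 3a5f2a4 to db14bb1 is possible iff 3a5f2a4 is an ancestor of db14bb1.
Ancestors of db14bb1: {34883db, 7817ed2, a1eb2d9, db14bb1}.
3a5f2a4 is not among them, so fast-forward is not possible.

No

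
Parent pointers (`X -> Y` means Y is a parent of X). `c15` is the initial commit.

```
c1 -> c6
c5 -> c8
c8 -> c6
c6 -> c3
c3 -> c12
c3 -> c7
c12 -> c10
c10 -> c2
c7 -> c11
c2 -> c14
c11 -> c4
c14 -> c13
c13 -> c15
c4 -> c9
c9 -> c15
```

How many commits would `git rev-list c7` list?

Walking parent pointers from c7: reachable set = {c11, c15, c4, c7, c9}.
That is 5 commits.

5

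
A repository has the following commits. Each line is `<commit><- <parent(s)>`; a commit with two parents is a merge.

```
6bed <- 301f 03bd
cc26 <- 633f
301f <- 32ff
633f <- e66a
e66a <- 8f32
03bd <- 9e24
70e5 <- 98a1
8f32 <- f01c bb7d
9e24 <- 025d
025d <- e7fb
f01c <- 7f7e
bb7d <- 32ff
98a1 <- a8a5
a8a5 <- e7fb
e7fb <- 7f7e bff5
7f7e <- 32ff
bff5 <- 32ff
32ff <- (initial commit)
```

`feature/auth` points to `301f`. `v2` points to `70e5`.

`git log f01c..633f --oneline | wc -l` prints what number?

Reachable from 633f: {32ff, 633f, 7f7e, 8f32, bb7d, e66a, f01c}.
Reachable from f01c: {32ff, 7f7e, f01c}.
In 633f's history but not f01c's: {633f, 8f32, bb7d, e66a} — 4 commits.

4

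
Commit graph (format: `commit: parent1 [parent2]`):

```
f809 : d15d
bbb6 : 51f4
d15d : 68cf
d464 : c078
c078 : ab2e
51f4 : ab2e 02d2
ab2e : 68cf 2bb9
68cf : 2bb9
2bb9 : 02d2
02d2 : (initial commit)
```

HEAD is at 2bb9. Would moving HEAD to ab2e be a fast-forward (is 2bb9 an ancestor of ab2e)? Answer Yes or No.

Yes

A fast-forward from 2bb9 to ab2e is possible iff 2bb9 is an ancestor of ab2e.
Ancestors of ab2e: {02d2, 2bb9, 68cf, ab2e}.
2bb9 is among them, so fast-forward is possible.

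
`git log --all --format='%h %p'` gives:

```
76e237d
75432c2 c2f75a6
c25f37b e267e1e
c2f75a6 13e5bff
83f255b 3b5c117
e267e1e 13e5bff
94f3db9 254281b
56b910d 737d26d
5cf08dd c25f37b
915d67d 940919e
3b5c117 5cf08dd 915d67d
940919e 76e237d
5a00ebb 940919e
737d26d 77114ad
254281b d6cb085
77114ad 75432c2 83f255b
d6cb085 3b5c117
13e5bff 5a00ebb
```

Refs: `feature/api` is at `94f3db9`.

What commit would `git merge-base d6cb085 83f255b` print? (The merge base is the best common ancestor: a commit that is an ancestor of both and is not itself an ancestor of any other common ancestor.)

3b5c117

Ancestors of d6cb085: {13e5bff, 3b5c117, 5a00ebb, 5cf08dd, 76e237d, 915d67d, 940919e, c25f37b, d6cb085, e267e1e}.
Ancestors of 83f255b: {13e5bff, 3b5c117, 5a00ebb, 5cf08dd, 76e237d, 83f255b, 915d67d, 940919e, c25f37b, e267e1e}.
Common ancestors: {13e5bff, 3b5c117, 5a00ebb, 5cf08dd, 76e237d, 915d67d, 940919e, c25f37b, e267e1e}.
Among these, 3b5c117 is not an ancestor of any other common ancestor — it is the merge base.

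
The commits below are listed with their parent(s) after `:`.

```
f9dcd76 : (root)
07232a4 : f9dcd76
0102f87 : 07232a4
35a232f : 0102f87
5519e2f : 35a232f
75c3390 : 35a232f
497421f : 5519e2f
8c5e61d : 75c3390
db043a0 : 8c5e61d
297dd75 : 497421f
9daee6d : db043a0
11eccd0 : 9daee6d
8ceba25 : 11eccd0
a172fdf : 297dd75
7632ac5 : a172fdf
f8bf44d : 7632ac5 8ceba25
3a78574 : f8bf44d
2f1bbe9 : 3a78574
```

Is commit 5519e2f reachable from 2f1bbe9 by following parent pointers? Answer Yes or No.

Ancestors of 2f1bbe9 (commits reachable by following parents): {0102f87, 07232a4, 11eccd0, 297dd75, 2f1bbe9, 35a232f, 3a78574, 497421f, 5519e2f, 75c3390, 7632ac5, 8c5e61d, 8ceba25, 9daee6d, a172fdf, db043a0, f8bf44d, f9dcd76}.
5519e2f is in that set, so it is an ancestor of 2f1bbe9.

Yes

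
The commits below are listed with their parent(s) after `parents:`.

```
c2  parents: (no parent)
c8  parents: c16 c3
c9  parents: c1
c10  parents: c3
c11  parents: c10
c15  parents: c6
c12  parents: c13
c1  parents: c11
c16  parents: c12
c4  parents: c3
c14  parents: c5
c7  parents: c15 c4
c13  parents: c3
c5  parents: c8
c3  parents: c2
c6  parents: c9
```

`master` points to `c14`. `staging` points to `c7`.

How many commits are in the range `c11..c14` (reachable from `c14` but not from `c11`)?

Reachable from c14: {c12, c13, c14, c16, c2, c3, c5, c8}.
Reachable from c11: {c10, c11, c2, c3}.
In c14's history but not c11's: {c12, c13, c14, c16, c5, c8} — 6 commits.

6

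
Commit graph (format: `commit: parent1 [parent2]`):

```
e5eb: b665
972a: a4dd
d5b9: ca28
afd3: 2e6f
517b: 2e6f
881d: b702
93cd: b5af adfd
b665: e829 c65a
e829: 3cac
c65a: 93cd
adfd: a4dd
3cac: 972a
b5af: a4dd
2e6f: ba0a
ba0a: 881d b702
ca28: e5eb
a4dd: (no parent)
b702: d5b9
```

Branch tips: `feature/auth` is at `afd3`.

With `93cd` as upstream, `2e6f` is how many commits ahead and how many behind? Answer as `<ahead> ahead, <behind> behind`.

12 ahead, 0 behind

Reachable from 2e6f: {2e6f, 3cac, 881d, 93cd, 972a, a4dd, adfd, b5af, b665, b702, ba0a, c65a, ca28, d5b9, e5eb, e829}.
Reachable from 93cd: {93cd, a4dd, adfd, b5af}.
Only in 2e6f's history (ahead): {2e6f, 3cac, 881d, 972a, b665, b702, ba0a, c65a, ca28, d5b9, e5eb, e829} — 12.
Only in 93cd's history (behind): {} — 0.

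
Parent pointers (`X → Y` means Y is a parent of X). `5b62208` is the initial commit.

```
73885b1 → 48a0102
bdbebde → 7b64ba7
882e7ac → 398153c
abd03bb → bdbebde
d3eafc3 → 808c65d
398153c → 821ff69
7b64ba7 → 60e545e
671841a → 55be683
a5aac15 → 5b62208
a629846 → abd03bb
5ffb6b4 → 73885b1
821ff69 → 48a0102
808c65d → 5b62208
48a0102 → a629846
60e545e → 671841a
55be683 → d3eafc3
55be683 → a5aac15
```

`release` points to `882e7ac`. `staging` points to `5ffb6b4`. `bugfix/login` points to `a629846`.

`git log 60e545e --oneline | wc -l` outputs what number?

7

Walking parent pointers from 60e545e: reachable set = {55be683, 5b62208, 60e545e, 671841a, 808c65d, a5aac15, d3eafc3}.
That is 7 commits.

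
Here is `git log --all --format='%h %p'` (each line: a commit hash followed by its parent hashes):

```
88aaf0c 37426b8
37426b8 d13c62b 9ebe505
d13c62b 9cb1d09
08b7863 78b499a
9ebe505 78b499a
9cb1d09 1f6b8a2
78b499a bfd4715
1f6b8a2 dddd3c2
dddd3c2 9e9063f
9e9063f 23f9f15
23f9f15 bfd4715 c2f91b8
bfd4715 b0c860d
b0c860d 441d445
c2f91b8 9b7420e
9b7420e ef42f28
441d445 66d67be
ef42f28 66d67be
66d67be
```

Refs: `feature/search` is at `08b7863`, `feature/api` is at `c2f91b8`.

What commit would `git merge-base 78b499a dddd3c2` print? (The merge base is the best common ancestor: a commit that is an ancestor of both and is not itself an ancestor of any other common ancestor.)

bfd4715

Ancestors of 78b499a: {441d445, 66d67be, 78b499a, b0c860d, bfd4715}.
Ancestors of dddd3c2: {23f9f15, 441d445, 66d67be, 9b7420e, 9e9063f, b0c860d, bfd4715, c2f91b8, dddd3c2, ef42f28}.
Common ancestors: {441d445, 66d67be, b0c860d, bfd4715}.
Among these, bfd4715 is not an ancestor of any other common ancestor — it is the merge base.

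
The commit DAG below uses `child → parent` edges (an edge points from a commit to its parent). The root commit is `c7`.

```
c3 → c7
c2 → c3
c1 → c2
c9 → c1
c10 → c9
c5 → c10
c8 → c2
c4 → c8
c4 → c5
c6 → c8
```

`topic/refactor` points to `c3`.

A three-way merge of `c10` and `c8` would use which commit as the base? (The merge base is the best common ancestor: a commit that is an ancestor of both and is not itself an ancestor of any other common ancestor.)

Ancestors of c10: {c1, c10, c2, c3, c7, c9}.
Ancestors of c8: {c2, c3, c7, c8}.
Common ancestors: {c2, c3, c7}.
Among these, c2 is not an ancestor of any other common ancestor — it is the merge base.

c2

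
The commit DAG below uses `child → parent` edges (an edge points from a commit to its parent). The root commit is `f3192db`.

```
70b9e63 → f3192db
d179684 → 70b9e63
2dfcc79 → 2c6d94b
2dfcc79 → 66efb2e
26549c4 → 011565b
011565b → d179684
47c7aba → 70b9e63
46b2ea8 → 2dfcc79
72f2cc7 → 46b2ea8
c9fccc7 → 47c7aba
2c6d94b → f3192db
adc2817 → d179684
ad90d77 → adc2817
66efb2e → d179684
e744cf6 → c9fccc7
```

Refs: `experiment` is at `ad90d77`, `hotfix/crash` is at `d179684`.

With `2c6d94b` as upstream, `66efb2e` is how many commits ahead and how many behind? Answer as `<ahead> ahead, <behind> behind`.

3 ahead, 1 behind

Reachable from 66efb2e: {66efb2e, 70b9e63, d179684, f3192db}.
Reachable from 2c6d94b: {2c6d94b, f3192db}.
Only in 66efb2e's history (ahead): {66efb2e, 70b9e63, d179684} — 3.
Only in 2c6d94b's history (behind): {2c6d94b} — 1.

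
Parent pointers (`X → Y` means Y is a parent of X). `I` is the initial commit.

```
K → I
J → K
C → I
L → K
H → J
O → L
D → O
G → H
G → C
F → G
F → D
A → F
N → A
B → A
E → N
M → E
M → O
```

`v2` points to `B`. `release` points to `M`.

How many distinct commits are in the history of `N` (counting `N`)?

Walking parent pointers from N: reachable set = {A, C, D, F, G, H, I, J, K, L, N, O}.
That is 12 commits.

12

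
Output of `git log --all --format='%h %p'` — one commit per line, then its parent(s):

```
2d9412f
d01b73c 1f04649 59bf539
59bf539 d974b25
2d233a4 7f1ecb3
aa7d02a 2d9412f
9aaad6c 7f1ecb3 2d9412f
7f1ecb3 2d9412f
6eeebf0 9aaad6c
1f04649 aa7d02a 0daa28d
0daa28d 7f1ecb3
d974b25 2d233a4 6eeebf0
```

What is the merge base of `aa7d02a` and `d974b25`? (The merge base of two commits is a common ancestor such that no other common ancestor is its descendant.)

Ancestors of aa7d02a: {2d9412f, aa7d02a}.
Ancestors of d974b25: {2d233a4, 2d9412f, 6eeebf0, 7f1ecb3, 9aaad6c, d974b25}.
Common ancestors: {2d9412f}.
The only common ancestor is 2d9412f, so it is the merge base.

2d9412f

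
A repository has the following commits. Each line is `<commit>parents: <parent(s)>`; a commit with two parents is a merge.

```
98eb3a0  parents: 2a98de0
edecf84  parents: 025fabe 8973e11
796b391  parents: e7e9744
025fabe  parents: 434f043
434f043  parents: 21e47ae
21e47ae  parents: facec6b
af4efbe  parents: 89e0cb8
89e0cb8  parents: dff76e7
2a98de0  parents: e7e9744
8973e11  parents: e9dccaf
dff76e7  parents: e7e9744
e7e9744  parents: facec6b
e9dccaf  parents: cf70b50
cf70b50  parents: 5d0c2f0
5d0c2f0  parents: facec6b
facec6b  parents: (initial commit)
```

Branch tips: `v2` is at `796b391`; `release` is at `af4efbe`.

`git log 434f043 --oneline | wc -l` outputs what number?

Walking parent pointers from 434f043: reachable set = {21e47ae, 434f043, facec6b}.
That is 3 commits.

3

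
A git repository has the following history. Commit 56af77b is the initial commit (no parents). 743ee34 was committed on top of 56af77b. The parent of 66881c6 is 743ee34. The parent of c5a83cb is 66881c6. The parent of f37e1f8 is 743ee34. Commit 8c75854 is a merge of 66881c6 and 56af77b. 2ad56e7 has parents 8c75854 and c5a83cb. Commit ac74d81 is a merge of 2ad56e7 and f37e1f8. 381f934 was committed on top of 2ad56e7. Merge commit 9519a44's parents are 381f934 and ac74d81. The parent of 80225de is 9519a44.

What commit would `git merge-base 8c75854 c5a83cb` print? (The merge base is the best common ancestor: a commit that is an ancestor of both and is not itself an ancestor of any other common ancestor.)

Ancestors of 8c75854: {56af77b, 66881c6, 743ee34, 8c75854}.
Ancestors of c5a83cb: {56af77b, 66881c6, 743ee34, c5a83cb}.
Common ancestors: {56af77b, 66881c6, 743ee34}.
Among these, 66881c6 is not an ancestor of any other common ancestor — it is the merge base.

66881c6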